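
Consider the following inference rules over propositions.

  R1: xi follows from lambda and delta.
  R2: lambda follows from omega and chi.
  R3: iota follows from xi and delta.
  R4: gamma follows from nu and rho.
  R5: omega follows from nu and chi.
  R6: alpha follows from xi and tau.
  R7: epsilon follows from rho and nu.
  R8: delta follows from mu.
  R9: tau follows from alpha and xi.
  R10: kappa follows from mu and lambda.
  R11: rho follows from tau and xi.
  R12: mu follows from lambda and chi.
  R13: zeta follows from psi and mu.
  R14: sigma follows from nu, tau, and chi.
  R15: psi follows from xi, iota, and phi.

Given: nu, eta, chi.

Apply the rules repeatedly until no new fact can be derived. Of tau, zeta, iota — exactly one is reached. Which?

iota

From nu and chi, R5 gives omega.
omega and chi hold, so lambda follows (R2).
lambda and chi hold, so mu follows (R12).
mu holds, so delta follows (R8).
From lambda and delta, R1 gives xi.
xi and delta hold, so iota follows (R3).
tau would need alpha and xi (R9), but alpha is never established. zeta would need psi and mu (R13), but psi is never established.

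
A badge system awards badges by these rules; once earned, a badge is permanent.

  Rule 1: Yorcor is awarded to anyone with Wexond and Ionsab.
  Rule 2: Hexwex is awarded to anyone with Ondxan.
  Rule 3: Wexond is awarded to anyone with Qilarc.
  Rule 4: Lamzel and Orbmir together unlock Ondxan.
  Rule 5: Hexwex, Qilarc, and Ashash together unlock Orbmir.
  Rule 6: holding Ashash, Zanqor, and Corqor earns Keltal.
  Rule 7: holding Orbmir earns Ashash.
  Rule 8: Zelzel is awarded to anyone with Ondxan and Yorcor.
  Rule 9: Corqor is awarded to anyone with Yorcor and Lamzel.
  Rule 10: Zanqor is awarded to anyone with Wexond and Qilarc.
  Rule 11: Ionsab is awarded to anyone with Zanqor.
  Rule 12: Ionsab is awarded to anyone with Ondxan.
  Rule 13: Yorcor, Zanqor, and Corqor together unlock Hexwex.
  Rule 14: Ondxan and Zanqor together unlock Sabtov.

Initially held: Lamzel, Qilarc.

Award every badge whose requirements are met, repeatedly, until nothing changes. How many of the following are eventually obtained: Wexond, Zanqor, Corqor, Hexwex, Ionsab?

With Qilarc, Wexond is earned (Rule 3).
With Wexond and Qilarc, Zanqor is earned (Rule 10).
With Zanqor, Ionsab is earned (Rule 11).
With Wexond and Ionsab, Yorcor is earned (Rule 1).
With Yorcor and Lamzel, Corqor is earned (Rule 9).
With Yorcor, Zanqor, and Corqor, Hexwex is earned (Rule 13).
Wexond: reached.
Zanqor: reached.
Corqor: reached.
Hexwex: reached.
Ionsab: reached.
All 5 are reached.

5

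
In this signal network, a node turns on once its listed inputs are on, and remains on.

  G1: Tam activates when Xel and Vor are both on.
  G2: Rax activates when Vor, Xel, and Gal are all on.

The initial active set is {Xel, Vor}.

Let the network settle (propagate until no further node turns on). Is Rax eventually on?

No

Rax would need Vor, Xel, and Gal (G2), but Gal never turns on.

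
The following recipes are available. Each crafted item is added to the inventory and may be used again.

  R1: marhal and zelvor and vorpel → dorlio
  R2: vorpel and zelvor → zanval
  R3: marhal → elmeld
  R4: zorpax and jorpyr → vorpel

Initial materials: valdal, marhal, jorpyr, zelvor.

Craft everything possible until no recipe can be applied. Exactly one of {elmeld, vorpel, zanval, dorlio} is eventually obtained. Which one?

elmeld

Using R3, marhal makes elmeld.
vorpel would need zorpax and jorpyr (R4), but zorpax is never obtained. dorlio would need marhal, zelvor, and vorpel (R1), but vorpel is never obtained. zanval would need vorpel and zelvor (R2), but vorpel is never obtained.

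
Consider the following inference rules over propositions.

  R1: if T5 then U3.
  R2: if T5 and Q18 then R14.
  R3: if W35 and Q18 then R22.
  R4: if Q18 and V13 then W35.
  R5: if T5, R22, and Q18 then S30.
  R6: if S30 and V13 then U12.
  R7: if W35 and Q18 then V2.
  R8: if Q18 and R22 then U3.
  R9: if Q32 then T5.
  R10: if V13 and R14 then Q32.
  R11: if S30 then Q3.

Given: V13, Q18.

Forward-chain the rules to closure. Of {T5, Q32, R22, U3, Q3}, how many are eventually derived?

2

From Q18 and V13, R4 gives W35.
W35 and Q18 hold, so R22 follows (R3).
From Q18 and R22, R8 gives U3.
T5 would need Q32 (R9), but Q32 is never established.
Q32 would need V13 and R14 (R10), but R14 is never established.
R22: reached.
U3: reached.
Q3 would need S30 (R11), but S30 is never established.
Reached: R22 and U3 — 2 of the 5.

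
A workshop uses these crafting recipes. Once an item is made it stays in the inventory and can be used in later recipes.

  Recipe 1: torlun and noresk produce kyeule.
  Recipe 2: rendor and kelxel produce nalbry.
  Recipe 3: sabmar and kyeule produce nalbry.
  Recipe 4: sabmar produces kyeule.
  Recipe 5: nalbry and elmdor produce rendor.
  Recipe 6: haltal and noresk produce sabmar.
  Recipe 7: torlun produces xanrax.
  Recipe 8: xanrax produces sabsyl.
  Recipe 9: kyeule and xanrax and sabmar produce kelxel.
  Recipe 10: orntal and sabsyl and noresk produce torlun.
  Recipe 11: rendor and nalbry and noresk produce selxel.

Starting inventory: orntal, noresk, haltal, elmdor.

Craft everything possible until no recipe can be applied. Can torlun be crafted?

No

torlun would need orntal, sabsyl, and noresk (Recipe 10), but sabsyl is never obtained.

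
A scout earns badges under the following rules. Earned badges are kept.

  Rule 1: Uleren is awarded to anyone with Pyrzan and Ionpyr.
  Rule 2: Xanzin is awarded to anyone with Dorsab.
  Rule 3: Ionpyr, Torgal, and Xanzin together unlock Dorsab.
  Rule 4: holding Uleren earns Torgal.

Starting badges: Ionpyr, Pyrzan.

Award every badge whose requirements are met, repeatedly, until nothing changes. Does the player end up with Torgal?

Yes

With Pyrzan and Ionpyr, Uleren is earned (Rule 1).
With Uleren, Torgal is earned (Rule 4).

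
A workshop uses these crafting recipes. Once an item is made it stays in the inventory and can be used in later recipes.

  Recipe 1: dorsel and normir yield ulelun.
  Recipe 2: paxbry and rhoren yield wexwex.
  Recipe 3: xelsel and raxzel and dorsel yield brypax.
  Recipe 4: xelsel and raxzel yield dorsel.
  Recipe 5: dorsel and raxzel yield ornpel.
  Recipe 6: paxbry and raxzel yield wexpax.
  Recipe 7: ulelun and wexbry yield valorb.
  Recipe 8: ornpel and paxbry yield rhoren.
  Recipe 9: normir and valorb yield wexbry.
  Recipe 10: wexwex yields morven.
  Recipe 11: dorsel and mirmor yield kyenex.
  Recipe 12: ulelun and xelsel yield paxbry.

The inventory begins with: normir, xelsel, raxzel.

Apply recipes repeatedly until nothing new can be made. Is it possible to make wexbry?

No

wexbry would need normir and valorb (Recipe 9), but valorb is never obtained.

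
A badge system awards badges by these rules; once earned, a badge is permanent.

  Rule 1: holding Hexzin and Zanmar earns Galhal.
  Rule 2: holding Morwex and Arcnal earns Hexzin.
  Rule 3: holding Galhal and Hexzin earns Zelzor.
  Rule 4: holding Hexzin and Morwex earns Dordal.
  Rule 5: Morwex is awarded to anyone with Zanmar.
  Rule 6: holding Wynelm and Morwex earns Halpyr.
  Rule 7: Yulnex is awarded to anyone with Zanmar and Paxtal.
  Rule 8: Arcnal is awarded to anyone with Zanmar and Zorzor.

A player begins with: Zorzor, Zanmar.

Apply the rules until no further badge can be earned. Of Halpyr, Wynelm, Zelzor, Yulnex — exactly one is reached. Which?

Zelzor

With Zanmar and Zorzor, Arcnal is earned (Rule 8).
With Zanmar, Morwex is earned (Rule 5).
With Morwex and Arcnal, Hexzin is earned (Rule 2).
With Hexzin and Zanmar, Galhal is earned (Rule 1).
With Galhal and Hexzin, Zelzor is earned (Rule 3).
Yulnex would need Zanmar and Paxtal (Rule 7), but Paxtal is never earned. No rule produces Wynelm, and it is not given. Halpyr would need Wynelm and Morwex (Rule 6), but Wynelm is never earned.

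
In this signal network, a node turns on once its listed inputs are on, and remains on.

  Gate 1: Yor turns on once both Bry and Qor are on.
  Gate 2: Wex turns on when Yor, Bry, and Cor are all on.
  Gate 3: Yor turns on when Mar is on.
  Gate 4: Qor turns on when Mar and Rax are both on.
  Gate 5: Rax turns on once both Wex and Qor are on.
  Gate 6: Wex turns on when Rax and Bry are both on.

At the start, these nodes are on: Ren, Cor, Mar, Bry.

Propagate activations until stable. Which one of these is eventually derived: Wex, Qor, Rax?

Wex

Gate 3: Mar on → Yor on.
Gate 2: Yor, Bry, and Cor on → Wex on.
Qor would need Mar and Rax (Gate 4), but Rax never turns on. Rax would need Wex and Qor (Gate 5), but Qor never turns on.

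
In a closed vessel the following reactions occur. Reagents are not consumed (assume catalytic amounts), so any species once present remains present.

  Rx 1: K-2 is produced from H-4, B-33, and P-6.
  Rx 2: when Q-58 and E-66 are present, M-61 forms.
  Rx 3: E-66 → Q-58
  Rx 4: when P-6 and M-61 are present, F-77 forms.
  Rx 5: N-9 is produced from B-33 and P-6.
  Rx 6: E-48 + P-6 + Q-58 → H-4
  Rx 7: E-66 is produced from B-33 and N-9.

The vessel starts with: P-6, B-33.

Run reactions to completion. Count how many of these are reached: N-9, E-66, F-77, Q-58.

B-33 and P-6 present → N-9 forms (Rx 5).
B-33 and N-9 present → E-66 forms (Rx 7).
E-66 present → Q-58 forms (Rx 3).
Q-58 and E-66 present → M-61 forms (Rx 2).
P-6 and M-61 present → F-77 forms (Rx 4).
N-9: reached.
E-66: reached.
F-77: reached.
Q-58: reached.
All 4 are reached.

4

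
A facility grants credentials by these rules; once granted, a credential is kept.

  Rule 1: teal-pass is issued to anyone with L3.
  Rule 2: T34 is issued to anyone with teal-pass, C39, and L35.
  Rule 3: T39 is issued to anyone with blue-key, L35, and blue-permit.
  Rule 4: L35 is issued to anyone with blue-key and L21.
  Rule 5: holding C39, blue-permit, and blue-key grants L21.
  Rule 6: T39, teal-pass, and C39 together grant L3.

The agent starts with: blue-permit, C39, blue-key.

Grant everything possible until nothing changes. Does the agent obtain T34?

T34 would need teal-pass, C39, and L35 (Rule 2), but teal-pass is never granted.

No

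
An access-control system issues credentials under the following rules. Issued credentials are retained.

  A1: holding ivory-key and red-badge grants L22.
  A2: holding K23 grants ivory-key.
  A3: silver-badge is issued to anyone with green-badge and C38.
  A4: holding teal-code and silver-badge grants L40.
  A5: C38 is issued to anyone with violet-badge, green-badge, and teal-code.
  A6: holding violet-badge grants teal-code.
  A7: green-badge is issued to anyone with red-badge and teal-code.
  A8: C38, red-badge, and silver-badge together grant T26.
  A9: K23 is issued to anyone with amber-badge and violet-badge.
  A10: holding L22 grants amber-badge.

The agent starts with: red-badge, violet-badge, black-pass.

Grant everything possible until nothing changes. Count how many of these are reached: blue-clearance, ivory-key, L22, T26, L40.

2

Holding violet-badge grants teal-code (A6).
Holding red-badge and teal-code grants green-badge (A7).
Holding violet-badge, green-badge, and teal-code grants C38 (A5).
Holding green-badge and C38 grants silver-badge (A3).
Holding C38, red-badge, and silver-badge grants T26 (A8).
Holding teal-code and silver-badge grants L40 (A4).
No rule produces blue-clearance, and it is not given.
ivory-key would need K23 (A2), but K23 is never granted.
L22 would need ivory-key and red-badge (A1), but ivory-key is never granted.
T26: reached.
L40: reached.
Reached: T26 and L40 — 2 of the 5.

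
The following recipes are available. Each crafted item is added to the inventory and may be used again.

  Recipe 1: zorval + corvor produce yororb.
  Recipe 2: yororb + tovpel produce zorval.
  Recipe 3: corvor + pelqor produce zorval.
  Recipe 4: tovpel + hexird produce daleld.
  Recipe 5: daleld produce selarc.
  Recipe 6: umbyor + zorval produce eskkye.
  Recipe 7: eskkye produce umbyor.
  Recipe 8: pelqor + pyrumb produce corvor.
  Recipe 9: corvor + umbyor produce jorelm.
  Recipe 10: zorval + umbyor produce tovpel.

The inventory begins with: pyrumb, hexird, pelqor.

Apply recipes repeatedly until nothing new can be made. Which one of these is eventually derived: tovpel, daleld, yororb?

yororb

pelqor + pyrumb → corvor (Recipe 8).
corvor + pelqor → zorval (Recipe 3).
zorval + corvor → yororb (Recipe 1).
tovpel would need zorval and umbyor (Recipe 10), but umbyor is never obtained. daleld would need tovpel and hexird (Recipe 4), but tovpel is never obtained.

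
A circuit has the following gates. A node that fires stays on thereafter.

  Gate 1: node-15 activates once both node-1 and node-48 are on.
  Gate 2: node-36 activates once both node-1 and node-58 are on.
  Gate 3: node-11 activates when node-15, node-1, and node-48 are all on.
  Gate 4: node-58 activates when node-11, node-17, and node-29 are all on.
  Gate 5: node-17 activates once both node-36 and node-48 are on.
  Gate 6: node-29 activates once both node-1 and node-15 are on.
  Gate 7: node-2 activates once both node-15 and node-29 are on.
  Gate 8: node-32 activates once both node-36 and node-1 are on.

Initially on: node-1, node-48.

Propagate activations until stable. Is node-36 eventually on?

node-36 would need node-1 and node-58 (Gate 2), but node-58 never turns on.

No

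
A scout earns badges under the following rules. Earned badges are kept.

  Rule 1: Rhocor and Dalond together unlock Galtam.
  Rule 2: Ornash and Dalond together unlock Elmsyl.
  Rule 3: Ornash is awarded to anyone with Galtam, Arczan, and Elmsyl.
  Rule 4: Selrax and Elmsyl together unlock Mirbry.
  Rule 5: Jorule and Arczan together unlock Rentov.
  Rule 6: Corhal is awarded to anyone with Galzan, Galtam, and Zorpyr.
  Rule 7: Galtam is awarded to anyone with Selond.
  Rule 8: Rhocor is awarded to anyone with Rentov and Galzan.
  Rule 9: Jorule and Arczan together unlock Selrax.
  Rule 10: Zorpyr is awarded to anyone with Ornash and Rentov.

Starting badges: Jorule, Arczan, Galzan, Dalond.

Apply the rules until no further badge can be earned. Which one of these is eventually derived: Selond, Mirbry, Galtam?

Galtam

With Jorule and Arczan, Rentov is earned (Rule 5).
With Rentov and Galzan, Rhocor is earned (Rule 8).
With Rhocor and Dalond, Galtam is earned (Rule 1).
No rule produces Selond, and it is not given. Mirbry would need Selrax and Elmsyl (Rule 4), but Elmsyl is never earned.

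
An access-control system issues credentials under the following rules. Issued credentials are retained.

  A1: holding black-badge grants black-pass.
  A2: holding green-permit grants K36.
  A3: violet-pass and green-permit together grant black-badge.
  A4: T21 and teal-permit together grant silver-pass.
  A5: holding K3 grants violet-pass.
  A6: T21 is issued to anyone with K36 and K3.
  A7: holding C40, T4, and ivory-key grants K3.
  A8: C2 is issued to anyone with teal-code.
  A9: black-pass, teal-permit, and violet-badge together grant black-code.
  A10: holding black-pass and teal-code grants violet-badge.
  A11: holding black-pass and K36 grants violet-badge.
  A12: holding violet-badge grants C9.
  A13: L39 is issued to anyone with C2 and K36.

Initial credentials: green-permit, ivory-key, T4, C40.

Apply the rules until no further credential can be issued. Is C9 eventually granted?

Yes

Holding C40, T4, and ivory-key grants K3 (A7).
Holding green-permit grants K36 (A2).
Holding K3 grants violet-pass (A5).
Holding violet-pass and green-permit grants black-badge (A3).
Holding black-badge grants black-pass (A1).
Holding black-pass and K36 grants violet-badge (A11).
Holding violet-badge grants C9 (A12).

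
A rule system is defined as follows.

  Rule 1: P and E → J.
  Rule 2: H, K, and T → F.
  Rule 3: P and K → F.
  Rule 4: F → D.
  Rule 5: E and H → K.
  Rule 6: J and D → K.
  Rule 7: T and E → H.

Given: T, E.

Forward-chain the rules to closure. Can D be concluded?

From T and E, Rule 7 gives H.
From E and H, Rule 5 gives K.
From H, K, and T, Rule 2 gives F.
F holds, so D follows (Rule 4).

Yes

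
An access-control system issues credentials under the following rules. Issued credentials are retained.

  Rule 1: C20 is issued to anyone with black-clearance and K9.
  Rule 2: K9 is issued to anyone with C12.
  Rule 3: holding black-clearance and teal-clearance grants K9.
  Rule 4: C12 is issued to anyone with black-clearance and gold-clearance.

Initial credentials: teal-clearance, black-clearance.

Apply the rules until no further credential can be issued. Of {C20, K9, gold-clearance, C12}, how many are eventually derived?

2

Holding black-clearance and teal-clearance grants K9 (Rule 3).
Holding black-clearance and K9 grants C20 (Rule 1).
C20: reached.
K9: reached.
No rule produces gold-clearance, and it is not given.
C12 would need black-clearance and gold-clearance (Rule 4), but gold-clearance is never granted.
Reached: C20 and K9 — 2 of the 4.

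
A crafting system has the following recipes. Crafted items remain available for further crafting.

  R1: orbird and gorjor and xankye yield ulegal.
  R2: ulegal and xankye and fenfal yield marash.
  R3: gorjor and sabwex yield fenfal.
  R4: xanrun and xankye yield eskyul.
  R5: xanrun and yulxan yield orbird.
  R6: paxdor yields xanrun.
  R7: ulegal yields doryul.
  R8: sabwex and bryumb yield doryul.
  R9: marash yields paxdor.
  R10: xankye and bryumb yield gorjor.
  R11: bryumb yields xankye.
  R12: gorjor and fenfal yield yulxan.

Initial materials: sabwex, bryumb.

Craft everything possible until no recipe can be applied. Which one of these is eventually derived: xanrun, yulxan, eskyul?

yulxan

Using R11, bryumb makes xankye.
xankye and bryumb → gorjor (R10).
gorjor and sabwex → fenfal (R3).
gorjor and fenfal → yulxan (R12).
xanrun would need paxdor (R6), but paxdor is never obtained. eskyul would need xanrun and xankye (R4), but xanrun is never obtained.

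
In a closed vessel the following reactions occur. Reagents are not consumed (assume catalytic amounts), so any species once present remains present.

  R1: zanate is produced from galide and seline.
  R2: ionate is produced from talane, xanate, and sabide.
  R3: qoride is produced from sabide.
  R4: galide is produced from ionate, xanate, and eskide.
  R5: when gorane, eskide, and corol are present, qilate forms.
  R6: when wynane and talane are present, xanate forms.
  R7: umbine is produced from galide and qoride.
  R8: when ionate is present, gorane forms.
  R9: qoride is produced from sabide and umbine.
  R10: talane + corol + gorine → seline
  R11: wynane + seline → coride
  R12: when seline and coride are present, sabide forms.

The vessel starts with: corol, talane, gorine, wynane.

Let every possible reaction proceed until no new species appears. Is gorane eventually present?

Yes

wynane and talane present → xanate forms (R6).
talane, corol, and gorine present → seline forms (R10).
wynane and seline present → coride forms (R11).
seline and coride present → sabide forms (R12).
talane, xanate, and sabide present → ionate forms (R2).
ionate present → gorane forms (R8).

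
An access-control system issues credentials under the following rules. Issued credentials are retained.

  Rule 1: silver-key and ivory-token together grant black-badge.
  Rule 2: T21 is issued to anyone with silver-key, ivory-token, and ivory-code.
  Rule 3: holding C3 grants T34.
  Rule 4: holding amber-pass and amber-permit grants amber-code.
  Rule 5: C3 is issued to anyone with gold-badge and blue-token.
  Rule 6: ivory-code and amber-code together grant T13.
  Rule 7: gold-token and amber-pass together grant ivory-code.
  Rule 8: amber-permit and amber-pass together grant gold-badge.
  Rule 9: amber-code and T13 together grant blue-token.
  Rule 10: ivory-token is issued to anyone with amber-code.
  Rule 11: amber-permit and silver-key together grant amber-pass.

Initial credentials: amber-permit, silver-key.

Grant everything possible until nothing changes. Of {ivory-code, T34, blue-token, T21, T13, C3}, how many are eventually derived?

ivory-code would need gold-token and amber-pass (Rule 7), but gold-token is never granted.
T34 would need C3 (Rule 3), but C3 is never granted.
blue-token would need amber-code and T13 (Rule 9), but T13 is never granted.
T21 would need silver-key, ivory-token, and ivory-code (Rule 2), but ivory-code is never granted.
T13 would need ivory-code and amber-code (Rule 6), but ivory-code is never granted.
C3 would need gold-badge and blue-token (Rule 5), but blue-token is never granted.
None of the 6 are reached.

0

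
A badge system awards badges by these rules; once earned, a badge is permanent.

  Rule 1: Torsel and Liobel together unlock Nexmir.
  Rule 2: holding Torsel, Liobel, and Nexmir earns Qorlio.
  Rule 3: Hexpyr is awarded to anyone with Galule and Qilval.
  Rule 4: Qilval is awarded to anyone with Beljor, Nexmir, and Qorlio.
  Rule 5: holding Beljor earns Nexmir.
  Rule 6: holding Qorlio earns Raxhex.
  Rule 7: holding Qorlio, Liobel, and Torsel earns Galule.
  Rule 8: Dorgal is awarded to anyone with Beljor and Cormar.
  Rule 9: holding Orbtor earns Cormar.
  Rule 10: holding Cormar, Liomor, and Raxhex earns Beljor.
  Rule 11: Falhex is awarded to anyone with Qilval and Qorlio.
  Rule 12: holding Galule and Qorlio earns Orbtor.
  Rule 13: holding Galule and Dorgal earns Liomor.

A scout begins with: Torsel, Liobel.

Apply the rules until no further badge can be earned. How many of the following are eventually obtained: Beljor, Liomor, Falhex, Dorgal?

0

Beljor would need Cormar, Liomor, and Raxhex (Rule 10), but Liomor is never earned.
Liomor would need Galule and Dorgal (Rule 13), but Dorgal is never earned.
Falhex would need Qilval and Qorlio (Rule 11), but Qilval is never earned.
Dorgal would need Beljor and Cormar (Rule 8), but Beljor is never earned.
None of the 4 are reached.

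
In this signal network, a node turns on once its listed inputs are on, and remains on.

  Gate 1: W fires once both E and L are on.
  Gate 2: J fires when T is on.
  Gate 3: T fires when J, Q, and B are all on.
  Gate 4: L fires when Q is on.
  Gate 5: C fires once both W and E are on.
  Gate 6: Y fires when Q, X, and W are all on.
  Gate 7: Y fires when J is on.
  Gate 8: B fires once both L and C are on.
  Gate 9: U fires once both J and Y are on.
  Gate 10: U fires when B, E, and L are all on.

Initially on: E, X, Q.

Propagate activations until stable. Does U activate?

Yes

Gate 4: Q on → L on.
E and L are on, so W fires (Gate 1).
Gate 5: W and E on → C on.
Gate 8: L and C on → B on.
Gate 10: B, E, and L on → U on.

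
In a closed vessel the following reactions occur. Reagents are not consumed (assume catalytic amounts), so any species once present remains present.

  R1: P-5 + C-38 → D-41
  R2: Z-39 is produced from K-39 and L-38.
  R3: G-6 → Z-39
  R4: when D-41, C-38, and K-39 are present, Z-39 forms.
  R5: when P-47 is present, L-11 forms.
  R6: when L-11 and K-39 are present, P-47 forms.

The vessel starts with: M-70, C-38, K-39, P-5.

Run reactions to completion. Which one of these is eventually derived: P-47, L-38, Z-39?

Z-39

P-5 and C-38 present → D-41 forms (R1).
D-41, C-38, and K-39 present → Z-39 forms (R4).
P-47 would need L-11 and K-39 (R6), but L-11 never forms. No rule produces L-38, and it is not given.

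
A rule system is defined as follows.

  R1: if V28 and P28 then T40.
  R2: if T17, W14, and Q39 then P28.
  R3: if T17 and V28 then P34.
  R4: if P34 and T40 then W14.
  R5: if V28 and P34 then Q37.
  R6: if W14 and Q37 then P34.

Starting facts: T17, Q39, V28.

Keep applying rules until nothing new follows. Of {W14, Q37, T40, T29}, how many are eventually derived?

1

T17 and V28 hold, so P34 follows (R3).
V28 and P34 hold, so Q37 follows (R5).
W14 would need P34 and T40 (R4), but T40 is never established.
Q37: reached.
T40 would need V28 and P28 (R1), but P28 is never established.
No rule produces T29, and it is not given.
Reached: Q37 — 1 of the 4.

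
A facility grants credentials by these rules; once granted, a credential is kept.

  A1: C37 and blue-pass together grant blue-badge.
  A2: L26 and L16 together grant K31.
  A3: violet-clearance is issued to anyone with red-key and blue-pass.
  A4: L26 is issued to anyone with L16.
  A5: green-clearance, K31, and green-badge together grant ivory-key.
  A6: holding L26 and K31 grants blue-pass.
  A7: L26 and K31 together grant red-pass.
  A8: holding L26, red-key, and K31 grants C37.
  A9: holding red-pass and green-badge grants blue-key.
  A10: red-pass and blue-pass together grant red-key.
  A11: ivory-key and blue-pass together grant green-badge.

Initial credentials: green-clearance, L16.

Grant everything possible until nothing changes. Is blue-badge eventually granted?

Yes

Holding L16 grants L26 (A4).
Holding L26 and L16 grants K31 (A2).
Holding L26 and K31 grants red-pass (A7).
Holding L26 and K31 grants blue-pass (A6).
Holding red-pass and blue-pass grants red-key (A10).
Holding L26, red-key, and K31 grants C37 (A8).
Holding C37 and blue-pass grants blue-badge (A1).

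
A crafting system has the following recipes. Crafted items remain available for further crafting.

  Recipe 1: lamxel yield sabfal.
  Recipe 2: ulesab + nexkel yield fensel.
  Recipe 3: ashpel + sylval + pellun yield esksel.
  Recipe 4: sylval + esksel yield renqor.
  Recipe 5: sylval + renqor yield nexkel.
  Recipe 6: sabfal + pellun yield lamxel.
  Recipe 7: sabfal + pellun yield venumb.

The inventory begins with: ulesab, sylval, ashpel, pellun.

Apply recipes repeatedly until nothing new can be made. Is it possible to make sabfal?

sabfal would need lamxel (Recipe 1), but lamxel is never obtained.

No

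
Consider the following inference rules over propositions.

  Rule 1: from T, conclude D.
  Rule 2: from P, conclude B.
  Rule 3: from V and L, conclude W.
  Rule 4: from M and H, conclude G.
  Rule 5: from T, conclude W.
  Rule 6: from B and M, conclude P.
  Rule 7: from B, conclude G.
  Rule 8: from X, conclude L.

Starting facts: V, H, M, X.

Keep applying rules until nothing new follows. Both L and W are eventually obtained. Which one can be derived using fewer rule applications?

L: X holds, so L follows (Rule 8). [1 rule application]
W: X holds, so L follows (Rule 8). From V and L, Rule 3 gives W. [2 rule applications]
L needs fewer.

L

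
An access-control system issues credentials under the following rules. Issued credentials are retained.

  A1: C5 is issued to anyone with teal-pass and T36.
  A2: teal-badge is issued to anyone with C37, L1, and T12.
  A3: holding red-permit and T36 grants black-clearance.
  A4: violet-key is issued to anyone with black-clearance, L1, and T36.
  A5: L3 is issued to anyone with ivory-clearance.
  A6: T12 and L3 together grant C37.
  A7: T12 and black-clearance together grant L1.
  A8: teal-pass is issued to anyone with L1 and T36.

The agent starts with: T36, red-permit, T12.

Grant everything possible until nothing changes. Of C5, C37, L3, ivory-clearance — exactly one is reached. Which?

C5

Holding red-permit and T36 grants black-clearance (A3).
Holding T12 and black-clearance grants L1 (A7).
Holding L1 and T36 grants teal-pass (A8).
Holding teal-pass and T36 grants C5 (A1).
L3 would need ivory-clearance (A5), but ivory-clearance is never granted. No rule produces ivory-clearance, and it is not given. C37 would need T12 and L3 (A6), but L3 is never granted.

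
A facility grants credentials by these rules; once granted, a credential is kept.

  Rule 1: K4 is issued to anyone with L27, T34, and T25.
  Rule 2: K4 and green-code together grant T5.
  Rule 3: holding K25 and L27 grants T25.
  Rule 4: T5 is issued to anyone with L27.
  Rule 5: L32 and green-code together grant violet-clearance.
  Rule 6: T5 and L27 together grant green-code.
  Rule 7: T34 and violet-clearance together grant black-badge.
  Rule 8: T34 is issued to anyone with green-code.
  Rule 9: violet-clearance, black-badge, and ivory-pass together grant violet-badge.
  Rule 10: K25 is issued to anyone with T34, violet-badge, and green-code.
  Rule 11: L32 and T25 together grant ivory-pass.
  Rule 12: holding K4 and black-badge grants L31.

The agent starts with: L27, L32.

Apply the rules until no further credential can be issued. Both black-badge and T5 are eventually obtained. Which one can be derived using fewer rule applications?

T5

T5: Holding L27 grants T5 (Rule 4). [1 rule application]
black-badge: Holding L27 grants T5 (Rule 4). Holding T5 and L27 grants green-code (Rule 6). Holding green-code grants T34 (Rule 8). Holding L32 and green-code grants violet-clearance (Rule 5). Holding T34 and violet-clearance grants black-badge (Rule 7). [5 rule applications]
T5 needs fewer.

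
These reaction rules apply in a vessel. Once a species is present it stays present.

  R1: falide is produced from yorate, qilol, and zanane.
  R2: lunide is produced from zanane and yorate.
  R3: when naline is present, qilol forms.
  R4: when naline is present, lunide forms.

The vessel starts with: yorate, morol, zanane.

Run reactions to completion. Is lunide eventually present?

Yes

zanane and yorate present → lunide forms (R2).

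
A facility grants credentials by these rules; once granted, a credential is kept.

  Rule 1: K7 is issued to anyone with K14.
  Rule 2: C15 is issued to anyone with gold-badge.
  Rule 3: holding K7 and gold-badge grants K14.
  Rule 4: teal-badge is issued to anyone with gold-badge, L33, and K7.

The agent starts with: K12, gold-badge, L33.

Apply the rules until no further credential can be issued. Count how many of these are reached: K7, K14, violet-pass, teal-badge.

0

K7 would need K14 (Rule 1), but K14 is never granted.
K14 would need K7 and gold-badge (Rule 3), but K7 is never granted.
No rule produces violet-pass, and it is not given.
teal-badge would need gold-badge, L33, and K7 (Rule 4), but K7 is never granted.
None of the 4 are reached.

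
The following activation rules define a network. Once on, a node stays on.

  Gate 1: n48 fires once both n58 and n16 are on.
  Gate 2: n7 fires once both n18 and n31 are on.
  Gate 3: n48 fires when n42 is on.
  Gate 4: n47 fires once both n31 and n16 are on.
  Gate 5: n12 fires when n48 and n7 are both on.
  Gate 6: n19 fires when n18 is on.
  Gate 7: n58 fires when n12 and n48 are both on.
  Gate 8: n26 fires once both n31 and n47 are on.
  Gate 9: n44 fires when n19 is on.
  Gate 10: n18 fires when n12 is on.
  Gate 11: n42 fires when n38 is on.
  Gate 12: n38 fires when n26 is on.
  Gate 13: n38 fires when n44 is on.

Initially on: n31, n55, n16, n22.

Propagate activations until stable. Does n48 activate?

Yes

n31 and n16 are on, so n47 fires (Gate 4).
n31 and n47 are on, so n26 fires (Gate 8).
Gate 12: n26 on → n38 on.
Gate 11: n38 on → n42 on.
n42 is on, so n48 fires (Gate 3).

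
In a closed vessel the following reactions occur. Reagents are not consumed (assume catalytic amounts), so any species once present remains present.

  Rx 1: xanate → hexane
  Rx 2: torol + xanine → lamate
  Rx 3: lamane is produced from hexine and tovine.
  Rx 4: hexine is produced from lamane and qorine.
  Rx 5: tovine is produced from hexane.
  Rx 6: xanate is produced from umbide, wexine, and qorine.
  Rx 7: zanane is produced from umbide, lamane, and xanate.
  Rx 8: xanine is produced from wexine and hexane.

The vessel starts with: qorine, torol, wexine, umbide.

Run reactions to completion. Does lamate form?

umbide, wexine, and qorine present → xanate forms (Rx 6).
xanate present → hexane forms (Rx 1).
wexine and hexane present → xanine forms (Rx 8).
torol and xanine present → lamate forms (Rx 2).

Yes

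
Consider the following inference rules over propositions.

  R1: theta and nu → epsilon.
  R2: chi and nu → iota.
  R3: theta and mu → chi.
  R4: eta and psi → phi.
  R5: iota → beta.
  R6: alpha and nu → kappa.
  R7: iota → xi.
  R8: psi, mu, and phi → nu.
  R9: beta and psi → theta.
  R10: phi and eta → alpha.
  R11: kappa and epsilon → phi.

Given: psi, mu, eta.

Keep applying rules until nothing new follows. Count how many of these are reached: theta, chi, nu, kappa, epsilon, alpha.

3

From eta and psi, R4 gives phi.
From phi and eta, R10 gives alpha.
From psi, mu, and phi, R8 gives nu.
alpha and nu hold, so kappa follows (R6).
theta would need beta and psi (R9), but beta is never established.
chi would need theta and mu (R3), but theta is never established.
nu: reached.
kappa: reached.
epsilon would need theta and nu (R1), but theta is never established.
alpha: reached.
Reached: nu, kappa, and alpha — 3 of the 6.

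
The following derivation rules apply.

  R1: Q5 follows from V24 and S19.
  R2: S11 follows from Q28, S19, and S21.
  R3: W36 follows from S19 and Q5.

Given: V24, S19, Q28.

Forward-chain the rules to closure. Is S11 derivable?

No

S11 would need Q28, S19, and S21 (R2), but S21 is never established.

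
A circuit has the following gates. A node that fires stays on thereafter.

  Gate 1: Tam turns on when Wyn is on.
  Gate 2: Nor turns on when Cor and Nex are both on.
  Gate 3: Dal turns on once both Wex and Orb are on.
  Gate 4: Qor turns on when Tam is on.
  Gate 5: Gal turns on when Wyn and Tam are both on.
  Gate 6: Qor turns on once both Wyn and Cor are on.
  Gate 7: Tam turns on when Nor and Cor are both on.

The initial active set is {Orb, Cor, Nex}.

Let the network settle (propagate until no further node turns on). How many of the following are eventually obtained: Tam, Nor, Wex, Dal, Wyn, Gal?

2

Gate 2: Cor and Nex on → Nor on.
Gate 7: Nor and Cor on → Tam on.
Tam: reached.
Nor: reached.
No rule produces Wex, and it is not given.
Dal would need Wex and Orb (Gate 3), but Wex never turns on.
No rule produces Wyn, and it is not given.
Gal would need Wyn and Tam (Gate 5), but Wyn never turns on.
Reached: Tam and Nor — 2 of the 6.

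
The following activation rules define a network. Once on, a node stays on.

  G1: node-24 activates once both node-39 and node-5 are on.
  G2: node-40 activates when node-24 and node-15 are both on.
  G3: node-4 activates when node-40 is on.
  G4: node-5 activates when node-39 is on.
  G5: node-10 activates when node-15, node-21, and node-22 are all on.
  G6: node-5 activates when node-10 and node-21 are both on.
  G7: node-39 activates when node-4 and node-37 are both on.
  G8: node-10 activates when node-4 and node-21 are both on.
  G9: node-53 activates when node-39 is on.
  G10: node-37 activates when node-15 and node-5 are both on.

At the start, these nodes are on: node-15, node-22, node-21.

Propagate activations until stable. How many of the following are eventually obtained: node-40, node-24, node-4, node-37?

1

G5: node-15, node-21, and node-22 on → node-10 on.
node-10 and node-21 are on, so node-5 activates (G6).
G10: node-15 and node-5 on → node-37 on.
node-40 would need node-24 and node-15 (G2), but node-24 never turns on.
node-24 would need node-39 and node-5 (G1), but node-39 never turns on.
node-4 would need node-40 (G3), but node-40 never turns on.
node-37: reached.
Reached: node-37 — 1 of the 4.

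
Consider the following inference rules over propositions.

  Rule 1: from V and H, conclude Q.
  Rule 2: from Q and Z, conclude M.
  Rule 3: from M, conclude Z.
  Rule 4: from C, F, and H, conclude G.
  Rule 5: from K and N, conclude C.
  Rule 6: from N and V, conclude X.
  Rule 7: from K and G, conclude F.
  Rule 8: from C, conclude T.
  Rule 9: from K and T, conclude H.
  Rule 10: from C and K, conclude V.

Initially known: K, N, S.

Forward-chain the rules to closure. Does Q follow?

Yes

From K and N, Rule 5 gives C.
From C, Rule 8 gives T.
From C and K, Rule 10 gives V.
K and T hold, so H follows (Rule 9).
From V and H, Rule 1 gives Q.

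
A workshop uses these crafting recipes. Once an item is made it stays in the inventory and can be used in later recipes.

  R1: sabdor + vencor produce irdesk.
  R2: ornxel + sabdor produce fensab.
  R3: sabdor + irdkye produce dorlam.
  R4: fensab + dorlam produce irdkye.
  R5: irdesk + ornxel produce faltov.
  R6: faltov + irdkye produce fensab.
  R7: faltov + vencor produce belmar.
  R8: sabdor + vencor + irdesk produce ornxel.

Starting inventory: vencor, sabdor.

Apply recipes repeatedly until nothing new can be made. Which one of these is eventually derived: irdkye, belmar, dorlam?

Using R1, sabdor and vencor make irdesk.
sabdor + vencor + irdesk → ornxel (R8).
irdesk + ornxel → faltov (R5).
Using R7, faltov and vencor make belmar.
irdkye would need fensab and dorlam (R4), but dorlam is never obtained. dorlam would need sabdor and irdkye (R3), but irdkye is never obtained.

belmar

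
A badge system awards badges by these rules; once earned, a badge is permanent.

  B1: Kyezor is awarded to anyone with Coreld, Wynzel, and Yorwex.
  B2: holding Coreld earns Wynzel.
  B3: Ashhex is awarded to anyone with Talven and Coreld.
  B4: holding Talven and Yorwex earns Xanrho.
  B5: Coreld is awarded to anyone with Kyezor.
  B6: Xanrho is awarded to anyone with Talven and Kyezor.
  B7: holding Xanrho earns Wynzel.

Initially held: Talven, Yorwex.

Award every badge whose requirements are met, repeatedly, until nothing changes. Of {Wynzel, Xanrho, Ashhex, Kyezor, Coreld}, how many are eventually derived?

2

With Talven and Yorwex, Xanrho is earned (B4).
With Xanrho, Wynzel is earned (B7).
Wynzel: reached.
Xanrho: reached.
Ashhex would need Talven and Coreld (B3), but Coreld is never earned.
Kyezor would need Coreld, Wynzel, and Yorwex (B1), but Coreld is never earned.
Coreld would need Kyezor (B5), but Kyezor is never earned.
Reached: Wynzel and Xanrho — 2 of the 5.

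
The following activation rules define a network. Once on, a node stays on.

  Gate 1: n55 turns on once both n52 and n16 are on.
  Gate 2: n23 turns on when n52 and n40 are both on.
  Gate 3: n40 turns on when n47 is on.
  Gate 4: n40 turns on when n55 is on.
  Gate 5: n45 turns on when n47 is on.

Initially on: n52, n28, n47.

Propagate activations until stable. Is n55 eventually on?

n55 would need n52 and n16 (Gate 1), but n16 never turns on.

No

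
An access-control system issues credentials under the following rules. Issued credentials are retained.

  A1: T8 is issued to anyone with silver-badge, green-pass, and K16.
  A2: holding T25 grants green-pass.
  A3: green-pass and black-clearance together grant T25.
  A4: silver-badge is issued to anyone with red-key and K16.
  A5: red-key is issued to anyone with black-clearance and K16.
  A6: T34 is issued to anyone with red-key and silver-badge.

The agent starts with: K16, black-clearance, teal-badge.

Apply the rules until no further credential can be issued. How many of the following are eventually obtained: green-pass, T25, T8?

0

green-pass would need T25 (A2), but T25 is never granted.
T25 would need green-pass and black-clearance (A3), but green-pass is never granted.
T8 would need silver-badge, green-pass, and K16 (A1), but green-pass is never granted.
None of the 3 are reached.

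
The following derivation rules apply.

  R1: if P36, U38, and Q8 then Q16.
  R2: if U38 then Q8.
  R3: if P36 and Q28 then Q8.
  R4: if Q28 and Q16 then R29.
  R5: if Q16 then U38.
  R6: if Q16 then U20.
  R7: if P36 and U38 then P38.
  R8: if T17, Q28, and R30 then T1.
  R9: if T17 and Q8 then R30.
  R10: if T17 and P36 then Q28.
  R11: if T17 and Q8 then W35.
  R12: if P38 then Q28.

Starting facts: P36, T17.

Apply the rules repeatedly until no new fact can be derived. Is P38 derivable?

No

P38 would need P36 and U38 (R7), but U38 is never established.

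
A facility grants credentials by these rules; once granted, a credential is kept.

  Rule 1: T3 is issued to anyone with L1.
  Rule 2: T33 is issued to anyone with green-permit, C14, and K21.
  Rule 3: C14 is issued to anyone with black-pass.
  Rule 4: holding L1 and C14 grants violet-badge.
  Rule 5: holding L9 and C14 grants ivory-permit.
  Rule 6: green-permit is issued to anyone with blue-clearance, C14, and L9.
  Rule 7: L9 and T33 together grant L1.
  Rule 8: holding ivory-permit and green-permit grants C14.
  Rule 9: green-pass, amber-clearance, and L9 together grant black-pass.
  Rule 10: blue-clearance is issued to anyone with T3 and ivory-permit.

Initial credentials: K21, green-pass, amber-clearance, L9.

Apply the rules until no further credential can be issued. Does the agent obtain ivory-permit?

Yes

Holding green-pass, amber-clearance, and L9 grants black-pass (Rule 9).
Holding black-pass grants C14 (Rule 3).
Holding L9 and C14 grants ivory-permit (Rule 5).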